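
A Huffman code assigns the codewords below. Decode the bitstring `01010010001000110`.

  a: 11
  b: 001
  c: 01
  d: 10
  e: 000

ccbedbd

Read left to right; each codeword is recognised as soon as it completes (prefix code):
  01→c | 01→c | 001→b | 000→e | 10→d | 001→b | 10→d
Decoded message: ccbedbd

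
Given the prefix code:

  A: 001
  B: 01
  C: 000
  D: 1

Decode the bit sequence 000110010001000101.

CDDACDCDB

Read left to right; each codeword is recognised as soon as it completes (prefix code):
  000→C | 1→D | 1→D | 001→A | 000→C | 1→D | 000→C | 1→D | 01→B
Decoded message: CDDACDCDB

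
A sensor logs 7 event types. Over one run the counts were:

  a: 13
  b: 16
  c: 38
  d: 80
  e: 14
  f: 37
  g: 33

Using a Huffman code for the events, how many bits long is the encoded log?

602

Greedily combine the two least-frequent nodes:
a(13) + e(14) → 27
b(16) + 27 → 43
g(33) + f(37) → 70
c(38) + 43 → 81
70 + d(80) → 150
81 + 150 → 231
Each symbol's bit-cost is frequency × depth; summing gives 602 bits (equivalently 27 + 43 + 70 + 81 + 150 + 231).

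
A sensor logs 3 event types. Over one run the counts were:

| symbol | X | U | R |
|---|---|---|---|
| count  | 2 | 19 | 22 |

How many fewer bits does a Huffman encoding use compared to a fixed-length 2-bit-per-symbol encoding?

22

Fixed-length: 2 bits × 43 symbols = 86 bits.
Huffman merges:
merge X(2) and U(19): 21
merge 21 and R(22): 43
Huffman total = 21 + 43 = 64 bits.
Saving = 86 − 64 = 22 bits.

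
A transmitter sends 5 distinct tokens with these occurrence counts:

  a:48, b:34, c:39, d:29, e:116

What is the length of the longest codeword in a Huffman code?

3

Merge the two lowest-weight nodes at each step:
combine d(29), b(34) → 63
combine c(39), a(48) → 87
combine 63, 87 → 150
combine e(116), 150 → 266
Maximum depth reached is 3.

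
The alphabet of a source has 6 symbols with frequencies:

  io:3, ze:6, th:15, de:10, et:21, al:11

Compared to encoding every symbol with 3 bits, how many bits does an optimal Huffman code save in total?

Fixed-length: 3 bits × 66 symbols = 198 bits.
Huffman merges:
merge io(3) and ze(6): 9
merge 9 and de(10): 19
merge al(11) and th(15): 26
merge 19 and et(21): 40
merge 26 and 40: 66
Huffman total = 9 + 19 + 26 + 40 + 66 = 160 bits.
Saving = 198 − 160 = 38 bits.

38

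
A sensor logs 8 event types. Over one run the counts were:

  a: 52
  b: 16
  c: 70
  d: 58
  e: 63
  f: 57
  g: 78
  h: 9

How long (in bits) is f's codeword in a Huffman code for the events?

3

Repeatedly merge the two smallest:
combine h(9), b(16) → 25
combine 25, a(52) → 77
combine f(57), d(58) → 115
combine e(63), c(70) → 133
combine 77, g(78) → 155
combine 115, 133 → 248
combine 155, 248 → 403
f's leaf is at depth 3, giving a 3-bit codeword.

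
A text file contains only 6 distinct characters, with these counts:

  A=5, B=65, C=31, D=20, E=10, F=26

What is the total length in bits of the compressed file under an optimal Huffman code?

356

Build the Huffman tree bottom-up:
combine A(5), E(10) → 15
combine 15, D(20) → 35
combine F(26), C(31) → 57
combine 35, 57 → 92
combine B(65), 92 → 157
The encoded length is the sum of every internal node's weight: 15 + 35 + 57 + 92 + 157 = 356 bits.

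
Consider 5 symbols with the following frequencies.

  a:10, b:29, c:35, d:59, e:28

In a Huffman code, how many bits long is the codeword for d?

Build the tree from the bottom:
a(10) + e(28) → 38
b(29) + c(35) → 64
38 + d(59) → 97
64 + 97 → 161
The subtree containing d is merged 2 times, so code length = 2.

2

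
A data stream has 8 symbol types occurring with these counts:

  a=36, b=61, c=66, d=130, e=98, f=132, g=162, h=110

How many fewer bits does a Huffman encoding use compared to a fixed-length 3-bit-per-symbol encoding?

Fixed-length: 3 bits × 795 symbols = 2385 bits.
Huffman merges:
a(36) + b(61) → 97
c(66) + 97 → 163
e(98) + h(110) → 208
d(130) + f(132) → 262
g(162) + 163 → 325
208 + 262 → 470
325 + 470 → 795
Huffman total = 97 + 163 + 208 + 262 + 325 + 470 + 795 = 2320 bits.
Saving = 2385 − 2320 = 65 bits.

65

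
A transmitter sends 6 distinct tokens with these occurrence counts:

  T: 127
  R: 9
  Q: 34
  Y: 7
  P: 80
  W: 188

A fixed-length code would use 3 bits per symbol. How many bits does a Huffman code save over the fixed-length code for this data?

437

Fixed-length: 3 bits × 445 symbols = 1335 bits.
Huffman merges:
combine Y(7), R(9) → 16
combine 16, Q(34) → 50
combine 50, P(80) → 130
combine T(127), 130 → 257
combine W(188), 257 → 445
Huffman total = 16 + 50 + 130 + 257 + 445 = 898 bits.
Saving = 1335 − 898 = 437 bits.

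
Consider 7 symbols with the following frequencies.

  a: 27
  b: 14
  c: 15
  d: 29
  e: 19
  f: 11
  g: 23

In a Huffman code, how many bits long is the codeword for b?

Repeatedly merge the two smallest:
combine f(11), b(14) → 25
combine c(15), e(19) → 34
combine g(23), 25 → 48
combine a(27), d(29) → 56
combine 34, 48 → 82
combine 56, 82 → 138
b's leaf is at depth 4, giving a 4-bit codeword.

4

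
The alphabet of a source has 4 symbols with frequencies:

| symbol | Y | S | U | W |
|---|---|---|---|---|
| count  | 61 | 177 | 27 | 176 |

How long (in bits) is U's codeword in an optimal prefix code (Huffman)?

Build the tree from the bottom:
U(27) + Y(61) → 88
88 + W(176) → 264
S(177) + 264 → 441
U's leaf is at depth 3, giving a 3-bit codeword.

3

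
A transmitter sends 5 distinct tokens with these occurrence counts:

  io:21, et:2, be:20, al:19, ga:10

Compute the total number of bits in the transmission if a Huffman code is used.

Build the Huffman tree bottom-up:
merge et(2) and ga(10): 12
merge 12 and al(19): 31
merge be(20) and io(21): 41
merge 31 and 41: 72
Each symbol's bit-cost is frequency × depth; summing gives 156 bits (equivalently 12 + 31 + 41 + 72).

156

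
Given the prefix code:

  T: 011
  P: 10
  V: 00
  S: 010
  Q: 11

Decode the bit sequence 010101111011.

Read left to right; each codeword is recognised as soon as it completes (prefix code):
  010→S | 10→P | 11→Q | 11→Q | 011→T
Decoded message: SPQQT

SPQQT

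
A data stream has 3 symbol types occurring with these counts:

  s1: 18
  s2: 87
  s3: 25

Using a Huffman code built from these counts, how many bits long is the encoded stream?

Build the Huffman tree bottom-up:
merge s1(18) and s3(25): 43
merge 43 and s2(87): 130
Total encoded bits = sum of merged weights = 43 + 130 = 173.

173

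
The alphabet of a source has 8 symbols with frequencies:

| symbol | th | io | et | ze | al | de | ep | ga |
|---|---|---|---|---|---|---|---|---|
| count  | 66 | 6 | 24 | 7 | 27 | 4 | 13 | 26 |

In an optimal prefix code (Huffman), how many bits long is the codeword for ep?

Repeatedly merge the two smallest:
de(4) + io(6) → 10
ze(7) + 10 → 17
ep(13) + 17 → 30
et(24) + ga(26) → 50
al(27) + 30 → 57
50 + 57 → 107
th(66) + 107 → 173
The subtree containing ep is merged 4 times, so code length = 4.

4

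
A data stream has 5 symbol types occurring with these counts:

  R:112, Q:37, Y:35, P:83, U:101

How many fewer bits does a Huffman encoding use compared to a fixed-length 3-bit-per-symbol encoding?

296

Fixed-length: 3 bits × 368 symbols = 1104 bits.
Huffman merges:
Y(35) + Q(37) → 72
72 + P(83) → 155
U(101) + R(112) → 213
155 + 213 → 368
Huffman total = 72 + 155 + 213 + 368 = 808 bits.
Saving = 1104 − 808 = 296 bits.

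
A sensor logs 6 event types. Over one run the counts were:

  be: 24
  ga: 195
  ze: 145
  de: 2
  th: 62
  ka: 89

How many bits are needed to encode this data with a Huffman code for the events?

1130

Merge the two smallest weights repeatedly:
merge de(2) and be(24): 26
merge 26 and th(62): 88
merge 88 and ka(89): 177
merge ze(145) and 177: 322
merge ga(195) and 322: 517
The encoded length is the sum of every internal node's weight: 26 + 88 + 177 + 322 + 517 = 1130 bits.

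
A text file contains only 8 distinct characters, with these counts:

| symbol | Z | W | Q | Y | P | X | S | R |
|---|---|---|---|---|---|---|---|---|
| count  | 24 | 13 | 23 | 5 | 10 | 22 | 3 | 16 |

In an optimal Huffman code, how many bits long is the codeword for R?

Huffman merges, smallest pair first:
merge S(3) and Y(5): 8
merge 8 and P(10): 18
merge W(13) and R(16): 29
merge 18 and X(22): 40
merge Q(23) and Z(24): 47
merge 29 and 40: 69
merge 47 and 69: 116
R's leaf is at depth 3, giving a 3-bit codeword.

3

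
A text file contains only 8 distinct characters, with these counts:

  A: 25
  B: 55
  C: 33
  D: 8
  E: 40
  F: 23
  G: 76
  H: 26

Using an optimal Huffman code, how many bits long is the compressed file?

809

Merge the two smallest weights repeatedly:
merge D(8) and F(23): 31
merge A(25) and H(26): 51
merge 31 and C(33): 64
merge E(40) and 51: 91
merge B(55) and 64: 119
merge G(76) and 91: 167
merge 119 and 167: 286
Total encoded bits = sum of merged weights = 31 + 51 + 64 + 91 + 119 + 167 + 286 = 809.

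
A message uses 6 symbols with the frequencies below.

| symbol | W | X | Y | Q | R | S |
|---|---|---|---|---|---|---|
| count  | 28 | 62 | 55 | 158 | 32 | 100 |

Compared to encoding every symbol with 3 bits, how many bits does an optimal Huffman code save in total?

260

Fixed-length: 3 bits × 435 symbols = 1305 bits.
Huffman merges:
W(28) + R(32) → 60
Y(55) + 60 → 115
X(62) + S(100) → 162
115 + Q(158) → 273
162 + 273 → 435
Huffman total = 60 + 115 + 162 + 273 + 435 = 1045 bits.
Saving = 1305 − 1045 = 260 bits.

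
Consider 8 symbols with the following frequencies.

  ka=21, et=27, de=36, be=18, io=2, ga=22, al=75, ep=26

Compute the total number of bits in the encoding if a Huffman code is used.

Greedily combine the two least-frequent nodes:
combine io(2), be(18) → 20
combine 20, ka(21) → 41
combine ga(22), ep(26) → 48
combine et(27), de(36) → 63
combine 41, 48 → 89
combine 63, al(75) → 138
combine 89, 138 → 227
The encoded length is the sum of every internal node's weight: 20 + 41 + 48 + 63 + 89 + 138 + 227 = 626 bits.

626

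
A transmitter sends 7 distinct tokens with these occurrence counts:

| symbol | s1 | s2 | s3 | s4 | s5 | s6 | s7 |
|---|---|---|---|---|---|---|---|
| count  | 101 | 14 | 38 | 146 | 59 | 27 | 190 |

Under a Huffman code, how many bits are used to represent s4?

2

Build the tree from the bottom:
combine s2(14), s6(27) → 41
combine s3(38), 41 → 79
combine s5(59), 79 → 138
combine s1(101), 138 → 239
combine s4(146), s7(190) → 336
combine 239, 336 → 575
s4's leaf is at depth 2, giving a 2-bit codeword.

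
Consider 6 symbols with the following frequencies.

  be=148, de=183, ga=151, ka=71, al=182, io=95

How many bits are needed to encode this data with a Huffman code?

2125

Greedily combine the two least-frequent nodes:
combine ka(71), io(95) → 166
combine be(148), ga(151) → 299
combine 166, al(182) → 348
combine de(183), 299 → 482
combine 348, 482 → 830
Total encoded bits = sum of merged weights = 166 + 299 + 348 + 482 + 830 = 2125.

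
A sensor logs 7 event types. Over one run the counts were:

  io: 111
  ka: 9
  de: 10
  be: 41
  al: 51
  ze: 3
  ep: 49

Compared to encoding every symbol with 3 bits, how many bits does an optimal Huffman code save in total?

Fixed-length: 3 bits × 274 symbols = 822 bits.
Huffman merges:
combine ze(3), ka(9) → 12
combine de(10), 12 → 22
combine 22, be(41) → 63
combine ep(49), al(51) → 100
combine 63, 100 → 163
combine io(111), 163 → 274
Huffman total = 12 + 22 + 63 + 100 + 163 + 274 = 634 bits.
Saving = 822 − 634 = 188 bits.

188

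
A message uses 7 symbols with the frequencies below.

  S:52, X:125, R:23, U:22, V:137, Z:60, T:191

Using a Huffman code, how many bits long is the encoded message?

1519

Merge the two smallest weights repeatedly:
U(22) + R(23) → 45
45 + S(52) → 97
Z(60) + 97 → 157
X(125) + V(137) → 262
157 + T(191) → 348
262 + 348 → 610
Total encoded bits = sum of merged weights = 45 + 97 + 157 + 262 + 348 + 610 = 1519.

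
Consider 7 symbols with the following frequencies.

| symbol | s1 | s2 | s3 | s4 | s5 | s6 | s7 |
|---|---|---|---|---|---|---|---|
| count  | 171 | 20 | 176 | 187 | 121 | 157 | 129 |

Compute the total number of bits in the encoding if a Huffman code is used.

2661

Build the Huffman tree bottom-up:
combine s2(20), s5(121) → 141
combine s7(129), 141 → 270
combine s6(157), s1(171) → 328
combine s3(176), s4(187) → 363
combine 270, 328 → 598
combine 363, 598 → 961
Total encoded bits = sum of merged weights = 141 + 270 + 328 + 363 + 598 + 961 = 2661.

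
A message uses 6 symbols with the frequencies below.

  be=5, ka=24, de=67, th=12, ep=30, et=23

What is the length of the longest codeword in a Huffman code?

Merge the two lowest-weight nodes at each step:
merge be(5) and th(12): 17
merge 17 and et(23): 40
merge ka(24) and ep(30): 54
merge 40 and 54: 94
merge de(67) and 94: 161
Maximum depth reached is 4.

4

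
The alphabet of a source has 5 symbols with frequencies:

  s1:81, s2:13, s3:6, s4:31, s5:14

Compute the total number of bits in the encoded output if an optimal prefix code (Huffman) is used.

261

Merge the two smallest weights repeatedly:
combine s3(6), s2(13) → 19
combine s5(14), 19 → 33
combine s4(31), 33 → 64
combine 64, s1(81) → 145
Each symbol's bit-cost is frequency × depth; summing gives 261 bits (equivalently 19 + 33 + 64 + 145).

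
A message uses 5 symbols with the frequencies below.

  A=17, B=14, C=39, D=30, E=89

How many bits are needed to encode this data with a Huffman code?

Greedily combine the two least-frequent nodes:
merge B(14) and A(17): 31
merge D(30) and 31: 61
merge C(39) and 61: 100
merge E(89) and 100: 189
Each symbol's bit-cost is frequency × depth; summing gives 381 bits (equivalently 31 + 61 + 100 + 189).

381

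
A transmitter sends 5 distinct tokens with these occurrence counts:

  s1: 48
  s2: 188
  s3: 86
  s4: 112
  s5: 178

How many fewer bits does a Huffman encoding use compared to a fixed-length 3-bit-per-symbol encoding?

Fixed-length: 3 bits × 612 symbols = 1836 bits.
Huffman merges:
s1(48) + s3(86) → 134
s4(112) + 134 → 246
s5(178) + s2(188) → 366
246 + 366 → 612
Huffman total = 134 + 246 + 366 + 612 = 1358 bits.
Saving = 1836 − 1358 = 478 bits.

478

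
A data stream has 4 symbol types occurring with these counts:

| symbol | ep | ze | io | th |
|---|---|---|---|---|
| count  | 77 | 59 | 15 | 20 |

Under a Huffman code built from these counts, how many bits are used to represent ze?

Build the tree from the bottom:
merge io(15) and th(20): 35
merge 35 and ze(59): 94
merge ep(77) and 94: 171
The subtree containing ze is merged 2 times, so code length = 2.

2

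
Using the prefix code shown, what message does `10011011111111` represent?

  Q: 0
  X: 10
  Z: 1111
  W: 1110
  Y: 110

XQYZZ

Read left to right; each codeword is recognised as soon as it completes (prefix code):
  10→X | 0→Q | 110→Y | 1111→Z | 1111→Z
Decoded message: XQYZZ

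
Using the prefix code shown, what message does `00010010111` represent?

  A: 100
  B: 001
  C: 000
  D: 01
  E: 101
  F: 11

CAEF

Read left to right; each codeword is recognised as soon as it completes (prefix code):
  000→C | 100→A | 101→E | 11→F
Decoded message: CAEF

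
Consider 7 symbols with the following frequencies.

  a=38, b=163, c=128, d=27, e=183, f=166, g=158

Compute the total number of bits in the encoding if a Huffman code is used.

Build the Huffman tree bottom-up:
d(27) + a(38) → 65
65 + c(128) → 193
g(158) + b(163) → 321
f(166) + e(183) → 349
193 + 321 → 514
349 + 514 → 863
The encoded length is the sum of every internal node's weight: 65 + 193 + 321 + 349 + 514 + 863 = 2305 bits.

2305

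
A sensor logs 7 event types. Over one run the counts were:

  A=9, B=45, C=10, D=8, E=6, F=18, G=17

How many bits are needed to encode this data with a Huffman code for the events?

282

Build the Huffman tree bottom-up:
merge E(6) and D(8): 14
merge A(9) and C(10): 19
merge 14 and G(17): 31
merge F(18) and 19: 37
merge 31 and 37: 68
merge B(45) and 68: 113
The encoded length is the sum of every internal node's weight: 14 + 19 + 31 + 37 + 68 + 113 = 282 bits.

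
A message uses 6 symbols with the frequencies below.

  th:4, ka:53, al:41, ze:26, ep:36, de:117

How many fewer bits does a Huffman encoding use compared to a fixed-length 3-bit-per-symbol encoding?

204

Fixed-length: 3 bits × 277 symbols = 831 bits.
Huffman merges:
th(4) + ze(26) → 30
30 + ep(36) → 66
al(41) + ka(53) → 94
66 + 94 → 160
de(117) + 160 → 277
Huffman total = 30 + 66 + 94 + 160 + 277 = 627 bits.
Saving = 831 − 627 = 204 bits.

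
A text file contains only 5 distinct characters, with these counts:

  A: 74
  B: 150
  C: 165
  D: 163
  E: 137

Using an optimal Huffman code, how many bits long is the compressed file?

1589

Merge the two smallest weights repeatedly:
A(74) + E(137) → 211
B(150) + D(163) → 313
C(165) + 211 → 376
313 + 376 → 689
Total encoded bits = sum of merged weights = 211 + 313 + 376 + 689 = 1589.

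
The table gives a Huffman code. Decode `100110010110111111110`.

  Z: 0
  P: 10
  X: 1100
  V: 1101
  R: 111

PZXPVRRP

Read left to right; each codeword is recognised as soon as it completes (prefix code):
  10→P | 0→Z | 1100→X | 10→P | 1101→V | 111→R | 111→R | 10→P
Decoded message: PZXPVRRP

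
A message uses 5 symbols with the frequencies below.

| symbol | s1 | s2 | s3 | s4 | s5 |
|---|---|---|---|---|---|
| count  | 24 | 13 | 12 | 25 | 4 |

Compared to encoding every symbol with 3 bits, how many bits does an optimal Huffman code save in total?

62

Fixed-length: 3 bits × 78 symbols = 234 bits.
Huffman merges:
s5(4) + s3(12) → 16
s2(13) + 16 → 29
s1(24) + s4(25) → 49
29 + 49 → 78
Huffman total = 16 + 29 + 49 + 78 = 172 bits.
Saving = 234 − 172 = 62 bits.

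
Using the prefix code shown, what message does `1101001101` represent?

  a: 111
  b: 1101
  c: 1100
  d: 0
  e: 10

bddb

Read left to right; each codeword is recognised as soon as it completes (prefix code):
  1101→b | 0→d | 0→d | 1101→b
Decoded message: bddb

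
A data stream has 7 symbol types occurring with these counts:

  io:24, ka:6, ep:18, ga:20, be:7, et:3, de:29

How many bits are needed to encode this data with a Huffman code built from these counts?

Build the Huffman tree bottom-up:
et(3) + ka(6) → 9
be(7) + 9 → 16
16 + ep(18) → 34
ga(20) + io(24) → 44
de(29) + 34 → 63
44 + 63 → 107
Total encoded bits = sum of merged weights = 9 + 16 + 34 + 44 + 63 + 107 = 273.

273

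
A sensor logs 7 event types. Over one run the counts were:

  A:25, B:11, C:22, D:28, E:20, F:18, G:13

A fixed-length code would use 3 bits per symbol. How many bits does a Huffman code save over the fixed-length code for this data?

Fixed-length: 3 bits × 137 symbols = 411 bits.
Huffman merges:
combine B(11), G(13) → 24
combine F(18), E(20) → 38
combine C(22), 24 → 46
combine A(25), D(28) → 53
combine 38, 46 → 84
combine 53, 84 → 137
Huffman total = 24 + 38 + 46 + 53 + 84 + 137 = 382 bits.
Saving = 411 − 382 = 29 bits.

29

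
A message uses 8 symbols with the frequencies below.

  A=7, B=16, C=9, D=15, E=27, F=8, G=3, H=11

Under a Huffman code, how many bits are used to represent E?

Build the tree from the bottom:
merge G(3) and A(7): 10
merge F(8) and C(9): 17
merge 10 and H(11): 21
merge D(15) and B(16): 31
merge 17 and 21: 38
merge E(27) and 31: 58
merge 38 and 58: 96
The subtree containing E is merged 2 times, so code length = 2.

2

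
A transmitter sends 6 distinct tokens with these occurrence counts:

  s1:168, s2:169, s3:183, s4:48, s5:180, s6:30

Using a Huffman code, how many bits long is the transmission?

Merge the two smallest weights repeatedly:
combine s6(30), s4(48) → 78
combine 78, s1(168) → 246
combine s2(169), s5(180) → 349
combine s3(183), 246 → 429
combine 349, 429 → 778
Each symbol's bit-cost is frequency × depth; summing gives 1880 bits (equivalently 78 + 246 + 349 + 429 + 778).

1880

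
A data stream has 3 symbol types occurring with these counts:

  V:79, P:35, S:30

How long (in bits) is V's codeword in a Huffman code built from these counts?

Build the tree from the bottom:
merge S(30) and P(35): 65
merge 65 and V(79): 144
V is a child of the root — depth 1, so its codeword is a single bit.

1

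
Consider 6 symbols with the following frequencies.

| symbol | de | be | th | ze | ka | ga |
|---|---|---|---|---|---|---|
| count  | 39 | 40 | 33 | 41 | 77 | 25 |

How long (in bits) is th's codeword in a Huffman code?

3

Huffman merges, smallest pair first:
ga(25) + th(33) → 58
de(39) + be(40) → 79
ze(41) + 58 → 99
ka(77) + 79 → 156
99 + 156 → 255
The subtree containing th is merged 3 times, so code length = 3.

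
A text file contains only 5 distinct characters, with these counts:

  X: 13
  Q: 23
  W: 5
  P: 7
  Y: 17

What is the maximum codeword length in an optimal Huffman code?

3

Merge the two lowest-weight nodes at each step:
combine W(5), P(7) → 12
combine 12, X(13) → 25
combine Y(17), Q(23) → 40
combine 25, 40 → 65
The first pair merged (W, P) ends up deepest, at depth 3.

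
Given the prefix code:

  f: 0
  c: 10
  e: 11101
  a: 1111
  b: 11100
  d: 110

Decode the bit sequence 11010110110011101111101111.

dcddfeafa

Read left to right; each codeword is recognised as soon as it completes (prefix code):
  110→d | 10→c | 110→d | 110→d | 0→f | 11101→e | 1111→a | 0→f | 1111→a
Decoded message: dcddfeafa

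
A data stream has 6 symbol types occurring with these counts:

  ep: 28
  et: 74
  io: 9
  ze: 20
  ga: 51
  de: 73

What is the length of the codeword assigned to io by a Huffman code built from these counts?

Build the tree from the bottom:
merge io(9) and ze(20): 29
merge ep(28) and 29: 57
merge ga(51) and 57: 108
merge de(73) and et(74): 147
merge 108 and 147: 255
The subtree containing io is merged 4 times, so code length = 4.

4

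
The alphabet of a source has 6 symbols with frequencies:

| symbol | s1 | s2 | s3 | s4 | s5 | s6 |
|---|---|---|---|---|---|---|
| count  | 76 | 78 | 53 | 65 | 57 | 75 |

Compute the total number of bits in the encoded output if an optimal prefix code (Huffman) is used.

Build the Huffman tree bottom-up:
combine s3(53), s5(57) → 110
combine s4(65), s6(75) → 140
combine s1(76), s2(78) → 154
combine 110, 140 → 250
combine 154, 250 → 404
The encoded length is the sum of every internal node's weight: 110 + 140 + 154 + 250 + 404 = 1058 bits.

1058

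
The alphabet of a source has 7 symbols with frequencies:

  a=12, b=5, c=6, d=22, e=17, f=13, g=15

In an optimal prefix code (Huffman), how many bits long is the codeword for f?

Repeatedly merge the two smallest:
combine b(5), c(6) → 11
combine 11, a(12) → 23
combine f(13), g(15) → 28
combine e(17), d(22) → 39
combine 23, 28 → 51
combine 39, 51 → 90
The subtree containing f is merged 3 times, so code length = 3.

3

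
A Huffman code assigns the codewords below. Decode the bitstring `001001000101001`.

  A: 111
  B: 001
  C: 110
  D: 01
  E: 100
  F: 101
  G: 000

BBGFB

Read left to right; each codeword is recognised as soon as it completes (prefix code):
  001→B | 001→B | 000→G | 101→F | 001→B
Decoded message: BBGFB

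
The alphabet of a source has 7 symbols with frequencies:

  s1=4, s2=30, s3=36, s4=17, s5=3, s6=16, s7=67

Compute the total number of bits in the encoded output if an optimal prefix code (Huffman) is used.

Greedily combine the two least-frequent nodes:
merge s5(3) and s1(4): 7
merge 7 and s6(16): 23
merge s4(17) and 23: 40
merge s2(30) and s3(36): 66
merge 40 and 66: 106
merge s7(67) and 106: 173
Total encoded bits = sum of merged weights = 7 + 23 + 40 + 66 + 106 + 173 = 415.

415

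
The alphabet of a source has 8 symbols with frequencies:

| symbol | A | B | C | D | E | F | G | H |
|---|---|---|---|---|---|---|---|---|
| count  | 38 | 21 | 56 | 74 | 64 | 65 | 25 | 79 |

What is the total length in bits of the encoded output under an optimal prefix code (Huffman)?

Merge the two smallest weights repeatedly:
merge B(21) and G(25): 46
merge A(38) and 46: 84
merge C(56) and E(64): 120
merge F(65) and D(74): 139
merge H(79) and 84: 163
merge 120 and 139: 259
merge 163 and 259: 422
Total encoded bits = sum of merged weights = 46 + 84 + 120 + 139 + 163 + 259 + 422 = 1233.

1233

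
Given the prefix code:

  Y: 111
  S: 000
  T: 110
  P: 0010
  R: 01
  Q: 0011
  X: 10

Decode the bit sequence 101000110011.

XXQQ

Read left to right; each codeword is recognised as soon as it completes (prefix code):
  10→X | 10→X | 0011→Q | 0011→Q
Decoded message: XXQQ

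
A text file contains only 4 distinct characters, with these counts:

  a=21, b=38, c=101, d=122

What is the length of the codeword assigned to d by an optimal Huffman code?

Huffman merges, smallest pair first:
combine a(21), b(38) → 59
combine 59, c(101) → 160
combine d(122), 160 → 282
d is merged only at the final step, so code length = 1.

1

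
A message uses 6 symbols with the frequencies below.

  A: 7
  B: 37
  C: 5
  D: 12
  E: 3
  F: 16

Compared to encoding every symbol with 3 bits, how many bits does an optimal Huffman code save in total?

Fixed-length: 3 bits × 80 symbols = 240 bits.
Huffman merges:
merge E(3) and C(5): 8
merge A(7) and 8: 15
merge D(12) and 15: 27
merge F(16) and 27: 43
merge B(37) and 43: 80
Huffman total = 8 + 15 + 27 + 43 + 80 = 173 bits.
Saving = 240 − 173 = 67 bits.

67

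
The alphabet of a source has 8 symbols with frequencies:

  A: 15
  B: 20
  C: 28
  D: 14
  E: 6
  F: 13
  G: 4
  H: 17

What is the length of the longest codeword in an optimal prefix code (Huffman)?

4

Merge the two lowest-weight nodes at each step:
combine G(4), E(6) → 10
combine 10, F(13) → 23
combine D(14), A(15) → 29
combine H(17), B(20) → 37
combine 23, C(28) → 51
combine 29, 37 → 66
combine 51, 66 → 117
The first pair merged (G, E) ends up deepest, at depth 4.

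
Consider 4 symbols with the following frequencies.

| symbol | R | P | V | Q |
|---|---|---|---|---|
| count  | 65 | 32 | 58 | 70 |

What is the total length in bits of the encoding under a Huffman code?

Merge the two smallest weights repeatedly:
P(32) + V(58) → 90
R(65) + Q(70) → 135
90 + 135 → 225
Total encoded bits = sum of merged weights = 90 + 135 + 225 = 450.

450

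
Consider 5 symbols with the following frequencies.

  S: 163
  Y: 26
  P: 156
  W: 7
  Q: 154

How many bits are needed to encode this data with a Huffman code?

1045

Greedily combine the two least-frequent nodes:
merge W(7) and Y(26): 33
merge 33 and Q(154): 187
merge P(156) and S(163): 319
merge 187 and 319: 506
Total encoded bits = sum of merged weights = 33 + 187 + 319 + 506 = 1045.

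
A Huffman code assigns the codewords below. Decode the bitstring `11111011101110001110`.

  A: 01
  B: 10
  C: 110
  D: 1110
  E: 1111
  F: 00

Read left to right; each codeword is recognised as soon as it completes (prefix code):
  1111→E | 10→B | 1110→D | 1110→D | 00→F | 1110→D
Decoded message: EBDDFD

EBDDFD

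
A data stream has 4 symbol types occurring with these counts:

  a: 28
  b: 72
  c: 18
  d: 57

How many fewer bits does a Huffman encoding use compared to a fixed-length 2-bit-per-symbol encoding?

Fixed-length: 2 bits × 175 symbols = 350 bits.
Huffman merges:
merge c(18) and a(28): 46
merge 46 and d(57): 103
merge b(72) and 103: 175
Huffman total = 46 + 103 + 175 = 324 bits.
Saving = 350 − 324 = 26 bits.

26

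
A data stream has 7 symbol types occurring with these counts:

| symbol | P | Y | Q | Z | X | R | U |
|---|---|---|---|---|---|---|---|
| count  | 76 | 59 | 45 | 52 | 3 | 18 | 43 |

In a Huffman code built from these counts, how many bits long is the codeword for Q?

Build the tree from the bottom:
combine X(3), R(18) → 21
combine 21, U(43) → 64
combine Q(45), Z(52) → 97
combine Y(59), 64 → 123
combine P(76), 97 → 173
combine 123, 173 → 296
Q sits 3 levels below the root, so its codeword is 3 bits.

3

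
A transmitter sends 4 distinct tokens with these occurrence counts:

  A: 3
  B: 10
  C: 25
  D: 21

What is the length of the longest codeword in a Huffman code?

3

Merge the two lowest-weight nodes at each step:
merge A(3) and B(10): 13
merge 13 and D(21): 34
merge C(25) and 34: 59
Maximum depth reached is 3.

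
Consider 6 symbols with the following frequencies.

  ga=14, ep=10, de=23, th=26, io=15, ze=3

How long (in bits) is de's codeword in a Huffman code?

2

Huffman merges, smallest pair first:
merge ze(3) and ep(10): 13
merge 13 and ga(14): 27
merge io(15) and de(23): 38
merge th(26) and 27: 53
merge 38 and 53: 91
The subtree containing de is merged 2 times, so code length = 2.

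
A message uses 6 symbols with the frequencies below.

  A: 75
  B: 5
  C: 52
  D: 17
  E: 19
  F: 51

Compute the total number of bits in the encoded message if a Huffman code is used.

Build the Huffman tree bottom-up:
B(5) + D(17) → 22
E(19) + 22 → 41
41 + F(51) → 92
C(52) + A(75) → 127
92 + 127 → 219
Total encoded bits = sum of merged weights = 22 + 41 + 92 + 127 + 219 = 501.

501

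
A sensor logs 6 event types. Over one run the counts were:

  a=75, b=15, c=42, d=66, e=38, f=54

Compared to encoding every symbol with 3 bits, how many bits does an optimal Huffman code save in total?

142

Fixed-length: 3 bits × 290 symbols = 870 bits.
Huffman merges:
combine b(15), e(38) → 53
combine c(42), 53 → 95
combine f(54), d(66) → 120
combine a(75), 95 → 170
combine 120, 170 → 290
Huffman total = 53 + 95 + 120 + 170 + 290 = 728 bits.
Saving = 870 − 728 = 142 bits.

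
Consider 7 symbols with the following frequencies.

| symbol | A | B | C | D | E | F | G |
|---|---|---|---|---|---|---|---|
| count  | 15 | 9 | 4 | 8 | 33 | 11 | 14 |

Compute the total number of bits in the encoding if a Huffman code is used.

Build the Huffman tree bottom-up:
C(4) + D(8) → 12
B(9) + F(11) → 20
12 + G(14) → 26
A(15) + 20 → 35
26 + E(33) → 59
35 + 59 → 94
Total encoded bits = sum of merged weights = 12 + 20 + 26 + 35 + 59 + 94 = 246.

246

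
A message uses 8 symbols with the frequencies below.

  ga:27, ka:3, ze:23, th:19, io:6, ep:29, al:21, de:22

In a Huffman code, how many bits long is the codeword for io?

Build the tree from the bottom:
ka(3) + io(6) → 9
9 + th(19) → 28
al(21) + de(22) → 43
ze(23) + ga(27) → 50
28 + ep(29) → 57
43 + 50 → 93
57 + 93 → 150
The subtree containing io is merged 4 times, so code length = 4.

4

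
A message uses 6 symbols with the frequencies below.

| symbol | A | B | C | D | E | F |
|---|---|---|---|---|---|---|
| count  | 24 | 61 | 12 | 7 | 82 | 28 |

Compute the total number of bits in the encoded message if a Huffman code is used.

Greedily combine the two least-frequent nodes:
combine D(7), C(12) → 19
combine 19, A(24) → 43
combine F(28), 43 → 71
combine B(61), 71 → 132
combine E(82), 132 → 214
Total encoded bits = sum of merged weights = 19 + 43 + 71 + 132 + 214 = 479.

479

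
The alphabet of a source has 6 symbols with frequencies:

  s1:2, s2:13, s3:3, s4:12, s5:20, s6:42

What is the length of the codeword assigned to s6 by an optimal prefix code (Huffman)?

1

Huffman merges, smallest pair first:
s1(2) + s3(3) → 5
5 + s4(12) → 17
s2(13) + 17 → 30
s5(20) + 30 → 50
s6(42) + 50 → 92
s6 sits one level below the root: a 1-bit codeword.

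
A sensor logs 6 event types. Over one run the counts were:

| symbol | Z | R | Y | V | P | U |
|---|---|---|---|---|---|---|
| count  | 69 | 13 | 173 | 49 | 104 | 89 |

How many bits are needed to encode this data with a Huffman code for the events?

1187

Greedily combine the two least-frequent nodes:
R(13) + V(49) → 62
62 + Z(69) → 131
U(89) + P(104) → 193
131 + Y(173) → 304
193 + 304 → 497
Each symbol's bit-cost is frequency × depth; summing gives 1187 bits (equivalently 62 + 131 + 193 + 304 + 497).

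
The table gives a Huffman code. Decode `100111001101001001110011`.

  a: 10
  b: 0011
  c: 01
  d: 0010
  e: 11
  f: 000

acebcdceb

Read left to right; each codeword is recognised as soon as it completes (prefix code):
  10→a | 01→c | 11→e | 0011→b | 01→c | 0010→d | 01→c | 11→e | 0011→b
Decoded message: acebcdceb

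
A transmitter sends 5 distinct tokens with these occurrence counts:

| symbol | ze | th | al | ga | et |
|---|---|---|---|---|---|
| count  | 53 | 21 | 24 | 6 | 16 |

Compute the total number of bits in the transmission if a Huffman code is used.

252

Merge the two smallest weights repeatedly:
ga(6) + et(16) → 22
th(21) + 22 → 43
al(24) + 43 → 67
ze(53) + 67 → 120
Each symbol's bit-cost is frequency × depth; summing gives 252 bits (equivalently 22 + 43 + 67 + 120).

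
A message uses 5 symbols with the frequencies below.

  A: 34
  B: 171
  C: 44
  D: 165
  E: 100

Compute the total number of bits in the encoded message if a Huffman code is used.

1106

Greedily combine the two least-frequent nodes:
A(34) + C(44) → 78
78 + E(100) → 178
D(165) + B(171) → 336
178 + 336 → 514
The encoded length is the sum of every internal node's weight: 78 + 178 + 336 + 514 = 1106 bits.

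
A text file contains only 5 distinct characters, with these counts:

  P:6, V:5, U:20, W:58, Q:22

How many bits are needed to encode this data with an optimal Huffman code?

Merge the two smallest weights repeatedly:
merge V(5) and P(6): 11
merge 11 and U(20): 31
merge Q(22) and 31: 53
merge 53 and W(58): 111
Each symbol's bit-cost is frequency × depth; summing gives 206 bits (equivalently 11 + 31 + 53 + 111).

206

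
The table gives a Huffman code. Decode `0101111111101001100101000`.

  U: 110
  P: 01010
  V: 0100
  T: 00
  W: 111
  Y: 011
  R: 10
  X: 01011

Read left to right; each codeword is recognised as soon as it completes (prefix code):
  01011→X | 111→W | 111→W | 0100→V | 110→U | 01010→P | 00→T
Decoded message: XWWVUPT

XWWVUPT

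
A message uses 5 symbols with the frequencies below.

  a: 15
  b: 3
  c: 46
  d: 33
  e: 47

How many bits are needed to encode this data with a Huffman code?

306

Merge the two smallest weights repeatedly:
combine b(3), a(15) → 18
combine 18, d(33) → 51
combine c(46), e(47) → 93
combine 51, 93 → 144
Each symbol's bit-cost is frequency × depth; summing gives 306 bits (equivalently 18 + 51 + 93 + 144).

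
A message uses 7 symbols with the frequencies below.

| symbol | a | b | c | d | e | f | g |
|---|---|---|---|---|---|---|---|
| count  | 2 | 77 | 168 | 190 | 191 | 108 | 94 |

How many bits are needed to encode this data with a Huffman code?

Merge the two smallest weights repeatedly:
a(2) + b(77) → 79
79 + g(94) → 173
f(108) + c(168) → 276
173 + d(190) → 363
e(191) + 276 → 467
363 + 467 → 830
The encoded length is the sum of every internal node's weight: 79 + 173 + 276 + 363 + 467 + 830 = 2188 bits.

2188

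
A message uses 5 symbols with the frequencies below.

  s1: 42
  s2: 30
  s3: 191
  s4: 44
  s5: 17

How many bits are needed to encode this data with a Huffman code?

Build the Huffman tree bottom-up:
combine s5(17), s2(30) → 47
combine s1(42), s4(44) → 86
combine 47, 86 → 133
combine 133, s3(191) → 324
Total encoded bits = sum of merged weights = 47 + 86 + 133 + 324 = 590.

590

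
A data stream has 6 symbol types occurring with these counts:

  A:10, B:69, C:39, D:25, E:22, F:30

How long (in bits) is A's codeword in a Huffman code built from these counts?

Huffman merges, smallest pair first:
merge A(10) and E(22): 32
merge D(25) and F(30): 55
merge 32 and C(39): 71
merge 55 and B(69): 124
merge 71 and 124: 195
A sits 3 levels below the root, so its codeword is 3 bits.

3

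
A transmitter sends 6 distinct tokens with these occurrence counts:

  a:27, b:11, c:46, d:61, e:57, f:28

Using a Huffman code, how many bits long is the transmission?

Merge the two smallest weights repeatedly:
b(11) + a(27) → 38
f(28) + 38 → 66
c(46) + e(57) → 103
d(61) + 66 → 127
103 + 127 → 230
Total encoded bits = sum of merged weights = 38 + 66 + 103 + 127 + 230 = 564.

564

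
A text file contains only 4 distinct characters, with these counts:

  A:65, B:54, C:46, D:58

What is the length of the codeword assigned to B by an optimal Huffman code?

Build the tree from the bottom:
combine C(46), B(54) → 100
combine D(58), A(65) → 123
combine 100, 123 → 223
The subtree containing B is merged 2 times, so code length = 2.

2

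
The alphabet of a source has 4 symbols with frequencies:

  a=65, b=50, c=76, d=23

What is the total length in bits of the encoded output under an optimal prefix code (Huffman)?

Greedily combine the two least-frequent nodes:
d(23) + b(50) → 73
a(65) + 73 → 138
c(76) + 138 → 214
Each symbol's bit-cost is frequency × depth; summing gives 425 bits (equivalently 73 + 138 + 214).

425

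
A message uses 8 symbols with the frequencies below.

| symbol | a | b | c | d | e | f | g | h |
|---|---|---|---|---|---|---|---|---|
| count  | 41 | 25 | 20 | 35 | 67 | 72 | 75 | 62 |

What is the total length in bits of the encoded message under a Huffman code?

Build the Huffman tree bottom-up:
combine c(20), b(25) → 45
combine d(35), a(41) → 76
combine 45, h(62) → 107
combine e(67), f(72) → 139
combine g(75), 76 → 151
combine 107, 139 → 246
combine 151, 246 → 397
The encoded length is the sum of every internal node's weight: 45 + 76 + 107 + 139 + 151 + 246 + 397 = 1161 bits.

1161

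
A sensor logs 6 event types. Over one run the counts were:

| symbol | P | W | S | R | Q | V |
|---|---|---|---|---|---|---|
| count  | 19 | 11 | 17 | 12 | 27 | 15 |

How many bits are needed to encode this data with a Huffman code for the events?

Merge the two smallest weights repeatedly:
merge W(11) and R(12): 23
merge V(15) and S(17): 32
merge P(19) and 23: 42
merge Q(27) and 32: 59
merge 42 and 59: 101
Total encoded bits = sum of merged weights = 23 + 32 + 42 + 59 + 101 = 257.

257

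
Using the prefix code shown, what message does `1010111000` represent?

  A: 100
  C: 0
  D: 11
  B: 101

BCDAC

Read left to right; each codeword is recognised as soon as it completes (prefix code):
  101→B | 0→C | 11→D | 100→A | 0→C
Decoded message: BCDAC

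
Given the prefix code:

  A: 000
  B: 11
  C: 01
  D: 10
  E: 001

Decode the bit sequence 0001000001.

Read left to right; each codeword is recognised as soon as it completes (prefix code):
  000→A | 10→D | 000→A | 01→C
Decoded message: ADAC

ADAC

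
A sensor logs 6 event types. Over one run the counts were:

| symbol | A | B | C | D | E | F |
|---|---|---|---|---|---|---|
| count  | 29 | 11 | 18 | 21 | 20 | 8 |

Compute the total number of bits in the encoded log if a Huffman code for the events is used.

Greedily combine the two least-frequent nodes:
merge F(8) and B(11): 19
merge C(18) and 19: 37
merge E(20) and D(21): 41
merge A(29) and 37: 66
merge 41 and 66: 107
The encoded length is the sum of every internal node's weight: 19 + 37 + 41 + 66 + 107 = 270 bits.

270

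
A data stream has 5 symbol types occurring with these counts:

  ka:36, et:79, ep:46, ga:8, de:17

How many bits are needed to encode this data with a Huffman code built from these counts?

Greedily combine the two least-frequent nodes:
ga(8) + de(17) → 25
25 + ka(36) → 61
ep(46) + 61 → 107
et(79) + 107 → 186
The encoded length is the sum of every internal node's weight: 25 + 61 + 107 + 186 = 379 bits.

379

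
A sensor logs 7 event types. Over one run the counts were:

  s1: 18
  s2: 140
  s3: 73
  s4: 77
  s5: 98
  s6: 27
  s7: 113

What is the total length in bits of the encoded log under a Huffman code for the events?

1430

Greedily combine the two least-frequent nodes:
combine s1(18), s6(27) → 45
combine 45, s3(73) → 118
combine s4(77), s5(98) → 175
combine s7(113), 118 → 231
combine s2(140), 175 → 315
combine 231, 315 → 546
Total encoded bits = sum of merged weights = 45 + 118 + 175 + 231 + 315 + 546 = 1430.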